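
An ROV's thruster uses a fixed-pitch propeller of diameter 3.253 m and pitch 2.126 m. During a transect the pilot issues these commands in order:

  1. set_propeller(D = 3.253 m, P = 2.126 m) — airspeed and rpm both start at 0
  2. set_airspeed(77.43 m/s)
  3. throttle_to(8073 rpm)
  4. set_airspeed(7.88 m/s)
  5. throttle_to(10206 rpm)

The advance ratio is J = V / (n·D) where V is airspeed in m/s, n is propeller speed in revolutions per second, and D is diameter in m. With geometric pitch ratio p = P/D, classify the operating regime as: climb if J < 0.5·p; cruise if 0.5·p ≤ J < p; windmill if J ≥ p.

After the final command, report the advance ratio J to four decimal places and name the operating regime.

set_propeller: D = 3.253 m, P = 2.126 m (p = P/D = 0.653551); state ← (V=0, rpm=0)
set_airspeed(77.43): V ← 77.43 m/s
throttle_to(8073): rpm ← 8073
set_airspeed(7.88): V ← 7.88 m/s
throttle_to(10206): rpm ← 10206
final state: V = 7.88 m/s, rpm = 10206 → n = rpm/60 = 170.100000 rev/s
J = V / (n·D) = 7.88 / (170.100000 × 3.253) = 0.014241
regime bands: climb J<0.3268 | cruise [0.3268, 0.6536) | windmill J≥0.6536
J = 0.0142 → climb

J = 0.0142, regime = climb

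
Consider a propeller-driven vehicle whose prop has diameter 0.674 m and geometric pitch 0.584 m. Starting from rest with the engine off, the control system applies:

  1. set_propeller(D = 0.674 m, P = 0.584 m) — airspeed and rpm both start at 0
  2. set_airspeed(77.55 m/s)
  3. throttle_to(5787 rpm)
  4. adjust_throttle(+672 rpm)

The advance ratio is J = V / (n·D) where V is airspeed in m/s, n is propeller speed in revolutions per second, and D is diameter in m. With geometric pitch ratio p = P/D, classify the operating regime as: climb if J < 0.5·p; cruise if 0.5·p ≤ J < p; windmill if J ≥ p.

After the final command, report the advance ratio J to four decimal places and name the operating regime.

J = 1.0688, regime = windmill

set_propeller: D = 0.674 m, P = 0.584 m (p = P/D = 0.866469); state ← (V=0, rpm=0)
set_airspeed(77.55): V ← 77.55 m/s
throttle_to(5787): rpm ← 5787
adjust_throttle(+672): rpm ← 5787 +672 = 6459
final state: V = 77.55 m/s, rpm = 6459 → n = rpm/60 = 107.650000 rev/s
J = V / (n·D) = 77.55 / (107.650000 × 0.674) = 1.068828
regime bands: climb J<0.4332 | cruise [0.4332, 0.8665) | windmill J≥0.8665
J = 1.0688 → windmill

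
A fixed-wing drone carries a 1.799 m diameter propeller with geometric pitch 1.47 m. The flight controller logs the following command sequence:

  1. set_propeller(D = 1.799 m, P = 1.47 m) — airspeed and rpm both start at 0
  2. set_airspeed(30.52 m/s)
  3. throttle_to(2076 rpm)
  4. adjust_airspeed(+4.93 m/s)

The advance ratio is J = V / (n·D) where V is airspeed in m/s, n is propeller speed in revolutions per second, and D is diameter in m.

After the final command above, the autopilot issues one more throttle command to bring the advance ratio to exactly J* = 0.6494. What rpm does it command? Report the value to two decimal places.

set_propeller: D = 1.799 m, P = 1.47 m (p = P/D = 0.817121); state ← (V=0, rpm=0)
set_airspeed(30.52): V ← 30.52 m/s
throttle_to(2076): rpm ← 2076
adjust_airspeed(+4.93): V ← 30.52 +4.93 = 35.45 m/s
final state: V = 35.45 m/s, rpm = 2076 → n = rpm/60 = 34.600000 rev/s
target J* = 0.6494; solve J* = V/(n·D) for n: n = V/(J*·D) = 35.45/(0.6494 × 1.799) = 30.343997 rev/s
rpm = 60·n = 1820.639841

rpm = 1820.64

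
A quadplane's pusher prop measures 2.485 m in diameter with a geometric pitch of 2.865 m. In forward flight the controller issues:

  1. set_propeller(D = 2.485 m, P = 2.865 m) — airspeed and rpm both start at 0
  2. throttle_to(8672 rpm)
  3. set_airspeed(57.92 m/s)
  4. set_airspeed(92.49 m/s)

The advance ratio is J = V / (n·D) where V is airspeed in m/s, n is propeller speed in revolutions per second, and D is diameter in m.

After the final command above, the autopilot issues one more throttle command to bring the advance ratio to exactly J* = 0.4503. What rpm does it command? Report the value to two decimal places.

rpm = 4959.27

set_propeller: D = 2.485 m, P = 2.865 m (p = P/D = 1.152918); state ← (V=0, rpm=0)
throttle_to(8672): rpm ← 8672
set_airspeed(57.92): V ← 57.92 m/s
set_airspeed(92.49): V ← 92.49 m/s
final state: V = 92.49 m/s, rpm = 8672 → n = rpm/60 = 144.533333 rev/s
target J* = 0.4503; solve J* = V/(n·D) for n: n = V/(J*·D) = 92.49/(0.4503 × 2.485) = 82.654488 rev/s
rpm = 60·n = 4959.269273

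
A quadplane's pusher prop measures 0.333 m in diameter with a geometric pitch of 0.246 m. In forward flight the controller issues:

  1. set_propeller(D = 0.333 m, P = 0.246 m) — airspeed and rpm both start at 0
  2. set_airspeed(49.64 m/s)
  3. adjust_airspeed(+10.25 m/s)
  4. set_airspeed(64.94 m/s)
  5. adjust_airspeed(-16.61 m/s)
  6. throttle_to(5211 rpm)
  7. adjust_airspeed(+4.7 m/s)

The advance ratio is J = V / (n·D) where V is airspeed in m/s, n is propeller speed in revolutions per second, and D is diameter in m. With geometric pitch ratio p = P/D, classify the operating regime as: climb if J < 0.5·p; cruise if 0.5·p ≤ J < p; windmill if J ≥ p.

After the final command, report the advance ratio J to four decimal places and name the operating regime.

set_propeller: D = 0.333 m, P = 0.246 m (p = P/D = 0.738739); state ← (V=0, rpm=0)
set_airspeed(49.64): V ← 49.64 m/s
adjust_airspeed(+10.25): V ← 49.64 +10.25 = 59.89 m/s
set_airspeed(64.94): V ← 64.94 m/s
adjust_airspeed(-16.61): V ← 64.94 -16.61 = 48.33 m/s
throttle_to(5211): rpm ← 5211
adjust_airspeed(+4.7): V ← 48.33 +4.7 = 53.03 m/s
final state: V = 53.03 m/s, rpm = 5211 → n = rpm/60 = 86.850000 rev/s
J = V / (n·D) = 53.03 / (86.850000 × 0.333) = 1.833613
regime bands: climb J<0.3694 | cruise [0.3694, 0.7387) | windmill J≥0.7387
J = 1.8336 → windmill

J = 1.8336, regime = windmill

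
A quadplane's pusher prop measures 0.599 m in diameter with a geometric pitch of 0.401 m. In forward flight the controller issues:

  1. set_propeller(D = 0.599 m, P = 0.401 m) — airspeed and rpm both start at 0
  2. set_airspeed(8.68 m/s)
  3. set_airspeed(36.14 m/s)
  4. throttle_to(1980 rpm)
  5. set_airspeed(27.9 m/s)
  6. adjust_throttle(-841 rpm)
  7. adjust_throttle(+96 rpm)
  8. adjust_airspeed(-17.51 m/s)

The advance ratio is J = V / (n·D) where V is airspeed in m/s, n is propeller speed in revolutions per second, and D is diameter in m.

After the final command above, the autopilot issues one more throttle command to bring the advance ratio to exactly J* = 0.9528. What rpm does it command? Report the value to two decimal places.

set_propeller: D = 0.599 m, P = 0.401 m (p = P/D = 0.669449); state ← (V=0, rpm=0)
set_airspeed(8.68): V ← 8.68 m/s
set_airspeed(36.14): V ← 36.14 m/s
throttle_to(1980): rpm ← 1980
set_airspeed(27.9): V ← 27.9 m/s
adjust_throttle(-841): rpm ← 1980 -841 = 1139
adjust_throttle(+96): rpm ← 1139 +96 = 1235
adjust_airspeed(-17.51): V ← 27.9 -17.51 = 10.39 m/s
final state: V = 10.39 m/s, rpm = 1235 → n = rpm/60 = 20.583333 rev/s
target J* = 0.9528; solve J* = V/(n·D) for n: n = V/(J*·D) = 10.39/(0.9528 × 0.599) = 18.204845 rev/s
rpm = 60·n = 1092.290678

rpm = 1092.29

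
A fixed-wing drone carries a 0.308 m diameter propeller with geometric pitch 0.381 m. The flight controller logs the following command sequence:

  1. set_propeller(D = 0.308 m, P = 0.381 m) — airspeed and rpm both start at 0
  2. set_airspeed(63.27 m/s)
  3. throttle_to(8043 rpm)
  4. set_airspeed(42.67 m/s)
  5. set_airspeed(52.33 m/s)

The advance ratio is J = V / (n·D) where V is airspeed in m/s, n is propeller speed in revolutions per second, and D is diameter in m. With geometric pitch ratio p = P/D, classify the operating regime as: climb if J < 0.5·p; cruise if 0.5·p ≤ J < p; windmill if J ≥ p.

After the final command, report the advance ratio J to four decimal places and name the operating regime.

set_propeller: D = 0.308 m, P = 0.381 m (p = P/D = 1.237013); state ← (V=0, rpm=0)
set_airspeed(63.27): V ← 63.27 m/s
throttle_to(8043): rpm ← 8043
set_airspeed(42.67): V ← 42.67 m/s
set_airspeed(52.33): V ← 52.33 m/s
final state: V = 52.33 m/s, rpm = 8043 → n = rpm/60 = 134.050000 rev/s
J = V / (n·D) = 52.33 / (134.050000 × 0.308) = 1.267457
regime bands: climb J<0.6185 | cruise [0.6185, 1.2370) | windmill J≥1.2370
J = 1.2675 → windmill

J = 1.2675, regime = windmill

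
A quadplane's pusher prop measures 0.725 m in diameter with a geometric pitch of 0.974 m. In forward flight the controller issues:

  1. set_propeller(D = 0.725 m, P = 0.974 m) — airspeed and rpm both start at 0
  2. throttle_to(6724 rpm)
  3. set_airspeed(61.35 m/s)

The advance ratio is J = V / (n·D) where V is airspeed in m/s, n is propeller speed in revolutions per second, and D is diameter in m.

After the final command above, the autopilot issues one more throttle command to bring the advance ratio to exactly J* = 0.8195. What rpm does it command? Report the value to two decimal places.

set_propeller: D = 0.725 m, P = 0.974 m (p = P/D = 1.343448); state ← (V=0, rpm=0)
throttle_to(6724): rpm ← 6724
set_airspeed(61.35): V ← 61.35 m/s
final state: V = 61.35 m/s, rpm = 6724 → n = rpm/60 = 112.066667 rev/s
target J* = 0.8195; solve J* = V/(n·D) for n: n = V/(J*·D) = 61.35/(0.8195 × 0.725) = 103.258926 rev/s
rpm = 60·n = 6195.535545

rpm = 6195.54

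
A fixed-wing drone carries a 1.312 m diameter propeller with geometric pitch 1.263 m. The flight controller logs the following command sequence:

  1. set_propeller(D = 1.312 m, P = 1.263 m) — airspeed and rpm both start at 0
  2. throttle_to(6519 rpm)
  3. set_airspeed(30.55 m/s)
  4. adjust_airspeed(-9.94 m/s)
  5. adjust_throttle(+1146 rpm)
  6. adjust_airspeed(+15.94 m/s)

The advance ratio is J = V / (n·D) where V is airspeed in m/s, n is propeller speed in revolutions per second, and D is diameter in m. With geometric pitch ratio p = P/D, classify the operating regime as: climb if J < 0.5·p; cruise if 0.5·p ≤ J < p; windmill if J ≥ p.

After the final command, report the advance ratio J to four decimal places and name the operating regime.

set_propeller: D = 1.312 m, P = 1.263 m (p = P/D = 0.962652); state ← (V=0, rpm=0)
throttle_to(6519): rpm ← 6519
set_airspeed(30.55): V ← 30.55 m/s
adjust_airspeed(-9.94): V ← 30.55 -9.94 = 20.61 m/s
adjust_throttle(+1146): rpm ← 6519 +1146 = 7665
adjust_airspeed(+15.94): V ← 20.61 +15.94 = 36.55 m/s
final state: V = 36.55 m/s, rpm = 7665 → n = rpm/60 = 127.750000 rev/s
J = V / (n·D) = 36.55 / (127.750000 × 1.312) = 0.218068
regime bands: climb J<0.4813 | cruise [0.4813, 0.9627) | windmill J≥0.9627
J = 0.2181 → climb

J = 0.2181, regime = climb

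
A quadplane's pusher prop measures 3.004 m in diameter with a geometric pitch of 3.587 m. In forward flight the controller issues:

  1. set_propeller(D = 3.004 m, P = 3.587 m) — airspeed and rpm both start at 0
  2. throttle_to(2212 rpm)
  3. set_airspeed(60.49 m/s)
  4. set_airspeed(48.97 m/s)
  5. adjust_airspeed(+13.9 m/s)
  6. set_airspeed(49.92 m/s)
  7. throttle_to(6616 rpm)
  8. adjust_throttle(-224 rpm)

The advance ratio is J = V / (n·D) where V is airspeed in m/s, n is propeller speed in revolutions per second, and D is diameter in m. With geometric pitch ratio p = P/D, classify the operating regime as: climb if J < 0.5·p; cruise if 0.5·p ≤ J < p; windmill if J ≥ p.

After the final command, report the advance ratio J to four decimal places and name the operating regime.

set_propeller: D = 3.004 m, P = 3.587 m (p = P/D = 1.194075); state ← (V=0, rpm=0)
throttle_to(2212): rpm ← 2212
set_airspeed(60.49): V ← 60.49 m/s
set_airspeed(48.97): V ← 48.97 m/s
adjust_airspeed(+13.9): V ← 48.97 +13.9 = 62.87 m/s
set_airspeed(49.92): V ← 49.92 m/s
throttle_to(6616): rpm ← 6616
adjust_throttle(-224): rpm ← 6616 -224 = 6392
final state: V = 49.92 m/s, rpm = 6392 → n = rpm/60 = 106.533333 rev/s
J = V / (n·D) = 49.92 / (106.533333 × 3.004) = 0.155987
regime bands: climb J<0.5970 | cruise [0.5970, 1.1941) | windmill J≥1.1941
J = 0.1560 → climb

J = 0.1560, regime = climb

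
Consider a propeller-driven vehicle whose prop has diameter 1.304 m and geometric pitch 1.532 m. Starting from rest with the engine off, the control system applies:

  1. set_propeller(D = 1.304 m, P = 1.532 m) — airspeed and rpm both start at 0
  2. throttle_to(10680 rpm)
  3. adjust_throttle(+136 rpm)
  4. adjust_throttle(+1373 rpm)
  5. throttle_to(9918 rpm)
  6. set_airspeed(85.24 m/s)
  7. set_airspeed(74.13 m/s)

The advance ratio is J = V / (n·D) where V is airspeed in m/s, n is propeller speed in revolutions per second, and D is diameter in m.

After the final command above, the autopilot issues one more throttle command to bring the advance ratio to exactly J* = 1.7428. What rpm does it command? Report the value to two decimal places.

rpm = 1957.13

set_propeller: D = 1.304 m, P = 1.532 m (p = P/D = 1.174847); state ← (V=0, rpm=0)
throttle_to(10680): rpm ← 10680
adjust_throttle(+136): rpm ← 10680 +136 = 10816
adjust_throttle(+1373): rpm ← 10816 +1373 = 12189
throttle_to(9918): rpm ← 9918
set_airspeed(85.24): V ← 85.24 m/s
set_airspeed(74.13): V ← 74.13 m/s
final state: V = 74.13 m/s, rpm = 9918 → n = rpm/60 = 165.300000 rev/s
target J* = 1.7428; solve J* = V/(n·D) for n: n = V/(J*·D) = 74.13/(1.7428 × 1.304) = 32.618866 rev/s
rpm = 60·n = 1957.131955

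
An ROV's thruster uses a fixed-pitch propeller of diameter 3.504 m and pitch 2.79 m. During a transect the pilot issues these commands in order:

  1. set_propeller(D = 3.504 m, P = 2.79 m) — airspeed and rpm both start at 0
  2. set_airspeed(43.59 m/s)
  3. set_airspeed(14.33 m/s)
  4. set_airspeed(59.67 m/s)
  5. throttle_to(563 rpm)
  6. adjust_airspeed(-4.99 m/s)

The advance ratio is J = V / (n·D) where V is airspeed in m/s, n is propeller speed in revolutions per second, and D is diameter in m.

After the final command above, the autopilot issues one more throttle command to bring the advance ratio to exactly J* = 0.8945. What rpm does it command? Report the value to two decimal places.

rpm = 1046.73

set_propeller: D = 3.504 m, P = 2.79 m (p = P/D = 0.796233); state ← (V=0, rpm=0)
set_airspeed(43.59): V ← 43.59 m/s
set_airspeed(14.33): V ← 14.33 m/s
set_airspeed(59.67): V ← 59.67 m/s
throttle_to(563): rpm ← 563
adjust_airspeed(-4.99): V ← 59.67 -4.99 = 54.68 m/s
final state: V = 54.68 m/s, rpm = 563 → n = rpm/60 = 9.383333 rev/s
target J* = 0.8945; solve J* = V/(n·D) for n: n = V/(J*·D) = 54.68/(0.8945 × 3.504) = 17.445526 rev/s
rpm = 60·n = 1046.731548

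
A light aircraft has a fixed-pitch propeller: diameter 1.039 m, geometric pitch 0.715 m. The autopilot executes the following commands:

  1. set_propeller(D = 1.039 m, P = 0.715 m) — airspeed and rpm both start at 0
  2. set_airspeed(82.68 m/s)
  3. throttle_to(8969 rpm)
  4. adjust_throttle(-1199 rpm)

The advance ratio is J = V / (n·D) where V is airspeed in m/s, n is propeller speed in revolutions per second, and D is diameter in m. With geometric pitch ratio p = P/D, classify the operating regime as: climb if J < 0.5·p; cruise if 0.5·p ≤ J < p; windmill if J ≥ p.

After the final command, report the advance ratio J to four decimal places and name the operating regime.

set_propeller: D = 1.039 m, P = 0.715 m (p = P/D = 0.688162); state ← (V=0, rpm=0)
set_airspeed(82.68): V ← 82.68 m/s
throttle_to(8969): rpm ← 8969
adjust_throttle(-1199): rpm ← 8969 -1199 = 7770
final state: V = 82.68 m/s, rpm = 7770 → n = rpm/60 = 129.500000 rev/s
J = V / (n·D) = 82.68 / (129.500000 × 1.039) = 0.614490
regime bands: climb J<0.3441 | cruise [0.3441, 0.6882) | windmill J≥0.6882
J = 0.6145 → cruise

J = 0.6145, regime = cruise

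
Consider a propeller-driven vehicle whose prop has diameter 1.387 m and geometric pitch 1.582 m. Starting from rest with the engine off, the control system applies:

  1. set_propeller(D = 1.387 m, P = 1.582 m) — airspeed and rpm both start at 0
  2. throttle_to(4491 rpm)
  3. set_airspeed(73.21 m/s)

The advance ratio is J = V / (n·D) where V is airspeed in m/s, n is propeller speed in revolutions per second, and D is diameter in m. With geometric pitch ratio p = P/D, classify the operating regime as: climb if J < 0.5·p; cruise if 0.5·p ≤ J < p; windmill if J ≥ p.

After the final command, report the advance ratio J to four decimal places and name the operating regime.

J = 0.7052, regime = cruise

set_propeller: D = 1.387 m, P = 1.582 m (p = P/D = 1.140591); state ← (V=0, rpm=0)
throttle_to(4491): rpm ← 4491
set_airspeed(73.21): V ← 73.21 m/s
final state: V = 73.21 m/s, rpm = 4491 → n = rpm/60 = 74.850000 rev/s
J = V / (n·D) = 73.21 / (74.850000 × 1.387) = 0.705183
regime bands: climb J<0.5703 | cruise [0.5703, 1.1406) | windmill J≥1.1406
J = 0.7052 → cruise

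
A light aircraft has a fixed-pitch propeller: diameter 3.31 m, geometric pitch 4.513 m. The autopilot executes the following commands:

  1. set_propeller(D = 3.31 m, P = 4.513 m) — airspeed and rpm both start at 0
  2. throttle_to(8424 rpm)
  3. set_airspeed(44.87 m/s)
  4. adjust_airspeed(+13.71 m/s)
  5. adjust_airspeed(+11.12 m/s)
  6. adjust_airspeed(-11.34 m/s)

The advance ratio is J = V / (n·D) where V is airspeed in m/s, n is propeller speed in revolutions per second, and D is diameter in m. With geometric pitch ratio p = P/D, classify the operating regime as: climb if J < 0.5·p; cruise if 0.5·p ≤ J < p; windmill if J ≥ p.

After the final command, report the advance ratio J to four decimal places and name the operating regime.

set_propeller: D = 3.31 m, P = 4.513 m (p = P/D = 1.363444); state ← (V=0, rpm=0)
throttle_to(8424): rpm ← 8424
set_airspeed(44.87): V ← 44.87 m/s
adjust_airspeed(+13.71): V ← 44.87 +13.71 = 58.58 m/s
adjust_airspeed(+11.12): V ← 58.58 +11.12 = 69.7 m/s
adjust_airspeed(-11.34): V ← 69.7 -11.34 = 58.36 m/s
final state: V = 58.36 m/s, rpm = 8424 → n = rpm/60 = 140.400000 rev/s
J = V / (n·D) = 58.36 / (140.400000 × 3.31) = 0.125580
regime bands: climb J<0.6817 | cruise [0.6817, 1.3634) | windmill J≥1.3634
J = 0.1256 → climb

J = 0.1256, regime = climb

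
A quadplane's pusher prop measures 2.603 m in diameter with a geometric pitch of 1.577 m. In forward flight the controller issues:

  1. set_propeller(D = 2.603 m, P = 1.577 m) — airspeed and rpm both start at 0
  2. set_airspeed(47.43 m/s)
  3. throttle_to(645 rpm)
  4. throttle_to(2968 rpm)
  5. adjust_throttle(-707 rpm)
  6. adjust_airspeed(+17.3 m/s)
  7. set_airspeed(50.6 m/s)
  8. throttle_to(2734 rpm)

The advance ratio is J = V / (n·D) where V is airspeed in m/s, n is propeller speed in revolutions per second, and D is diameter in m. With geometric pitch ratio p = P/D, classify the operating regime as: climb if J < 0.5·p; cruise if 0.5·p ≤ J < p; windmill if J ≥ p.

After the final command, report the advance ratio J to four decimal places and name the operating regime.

set_propeller: D = 2.603 m, P = 1.577 m (p = P/D = 0.605839); state ← (V=0, rpm=0)
set_airspeed(47.43): V ← 47.43 m/s
throttle_to(645): rpm ← 645
throttle_to(2968): rpm ← 2968
adjust_throttle(-707): rpm ← 2968 -707 = 2261
adjust_airspeed(+17.3): V ← 47.43 +17.3 = 64.73 m/s
set_airspeed(50.6): V ← 50.6 m/s
throttle_to(2734): rpm ← 2734
final state: V = 50.6 m/s, rpm = 2734 → n = rpm/60 = 45.566667 rev/s
J = V / (n·D) = 50.6 / (45.566667 × 2.603) = 0.426608
regime bands: climb J<0.3029 | cruise [0.3029, 0.6058) | windmill J≥0.6058
J = 0.4266 → cruise

J = 0.4266, regime = cruise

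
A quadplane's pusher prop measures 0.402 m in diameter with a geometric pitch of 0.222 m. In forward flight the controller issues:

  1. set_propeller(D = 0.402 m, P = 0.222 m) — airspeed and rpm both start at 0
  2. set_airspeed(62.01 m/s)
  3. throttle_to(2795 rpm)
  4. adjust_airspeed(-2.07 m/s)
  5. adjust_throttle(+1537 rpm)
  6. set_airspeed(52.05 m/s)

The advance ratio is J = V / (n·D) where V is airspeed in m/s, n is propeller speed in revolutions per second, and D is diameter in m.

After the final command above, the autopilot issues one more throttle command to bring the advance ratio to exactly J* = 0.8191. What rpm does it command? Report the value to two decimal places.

rpm = 9484.38

set_propeller: D = 0.402 m, P = 0.222 m (p = P/D = 0.552239); state ← (V=0, rpm=0)
set_airspeed(62.01): V ← 62.01 m/s
throttle_to(2795): rpm ← 2795
adjust_airspeed(-2.07): V ← 62.01 -2.07 = 59.94 m/s
adjust_throttle(+1537): rpm ← 2795 +1537 = 4332
set_airspeed(52.05): V ← 52.05 m/s
final state: V = 52.05 m/s, rpm = 4332 → n = rpm/60 = 72.200000 rev/s
target J* = 0.8191; solve J* = V/(n·D) for n: n = V/(J*·D) = 52.05/(0.8191 × 0.402) = 158.073022 rev/s
rpm = 60·n = 9484.381292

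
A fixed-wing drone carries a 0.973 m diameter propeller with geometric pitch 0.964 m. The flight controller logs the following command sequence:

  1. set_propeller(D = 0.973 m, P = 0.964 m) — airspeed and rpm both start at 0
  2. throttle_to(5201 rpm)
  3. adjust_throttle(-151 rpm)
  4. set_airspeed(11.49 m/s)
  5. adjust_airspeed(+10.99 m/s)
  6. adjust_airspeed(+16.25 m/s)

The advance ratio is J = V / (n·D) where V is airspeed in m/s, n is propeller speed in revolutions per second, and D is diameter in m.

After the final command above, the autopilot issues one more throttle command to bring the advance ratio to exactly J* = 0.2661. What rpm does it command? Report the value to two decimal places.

rpm = 8975.14

set_propeller: D = 0.973 m, P = 0.964 m (p = P/D = 0.990750); state ← (V=0, rpm=0)
throttle_to(5201): rpm ← 5201
adjust_throttle(-151): rpm ← 5201 -151 = 5050
set_airspeed(11.49): V ← 11.49 m/s
adjust_airspeed(+10.99): V ← 11.49 +10.99 = 22.48 m/s
adjust_airspeed(+16.25): V ← 22.48 +16.25 = 38.73 m/s
final state: V = 38.73 m/s, rpm = 5050 → n = rpm/60 = 84.166667 rev/s
target J* = 0.2661; solve J* = V/(n·D) for n: n = V/(J*·D) = 38.73/(0.2661 × 0.973) = 149.585598 rev/s
rpm = 60·n = 8975.135884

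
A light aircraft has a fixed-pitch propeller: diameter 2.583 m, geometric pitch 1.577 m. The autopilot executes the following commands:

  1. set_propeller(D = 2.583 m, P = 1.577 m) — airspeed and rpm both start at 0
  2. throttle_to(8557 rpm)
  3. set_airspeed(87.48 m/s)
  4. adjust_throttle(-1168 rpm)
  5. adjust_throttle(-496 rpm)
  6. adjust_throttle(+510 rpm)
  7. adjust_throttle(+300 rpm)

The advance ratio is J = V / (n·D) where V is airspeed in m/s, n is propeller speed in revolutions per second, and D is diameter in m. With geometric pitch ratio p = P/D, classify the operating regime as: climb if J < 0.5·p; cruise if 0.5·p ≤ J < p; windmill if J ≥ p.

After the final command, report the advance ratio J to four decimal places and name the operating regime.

set_propeller: D = 2.583 m, P = 1.577 m (p = P/D = 0.610530); state ← (V=0, rpm=0)
throttle_to(8557): rpm ← 8557
set_airspeed(87.48): V ← 87.48 m/s
adjust_throttle(-1168): rpm ← 8557 -1168 = 7389
adjust_throttle(-496): rpm ← 7389 -496 = 6893
adjust_throttle(+510): rpm ← 6893 +510 = 7403
adjust_throttle(+300): rpm ← 7403 +300 = 7703
final state: V = 87.48 m/s, rpm = 7703 → n = rpm/60 = 128.383333 rev/s
J = V / (n·D) = 87.48 / (128.383333 × 2.583) = 0.263801
regime bands: climb J<0.3053 | cruise [0.3053, 0.6105) | windmill J≥0.6105
J = 0.2638 → climb

J = 0.2638, regime = climb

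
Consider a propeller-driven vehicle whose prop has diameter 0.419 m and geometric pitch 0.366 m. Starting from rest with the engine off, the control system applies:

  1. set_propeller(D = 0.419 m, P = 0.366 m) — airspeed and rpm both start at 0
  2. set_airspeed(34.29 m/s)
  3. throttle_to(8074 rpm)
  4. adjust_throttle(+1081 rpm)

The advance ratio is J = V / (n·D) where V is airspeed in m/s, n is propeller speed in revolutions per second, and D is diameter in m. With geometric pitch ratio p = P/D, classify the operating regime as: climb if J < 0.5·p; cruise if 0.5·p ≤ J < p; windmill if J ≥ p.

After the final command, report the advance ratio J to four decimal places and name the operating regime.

J = 0.5363, regime = cruise

set_propeller: D = 0.419 m, P = 0.366 m (p = P/D = 0.873508); state ← (V=0, rpm=0)
set_airspeed(34.29): V ← 34.29 m/s
throttle_to(8074): rpm ← 8074
adjust_throttle(+1081): rpm ← 8074 +1081 = 9155
final state: V = 34.29 m/s, rpm = 9155 → n = rpm/60 = 152.583333 rev/s
J = V / (n·D) = 34.29 / (152.583333 × 0.419) = 0.536348
regime bands: climb J<0.4368 | cruise [0.4368, 0.8735) | windmill J≥0.8735
J = 0.5363 → cruise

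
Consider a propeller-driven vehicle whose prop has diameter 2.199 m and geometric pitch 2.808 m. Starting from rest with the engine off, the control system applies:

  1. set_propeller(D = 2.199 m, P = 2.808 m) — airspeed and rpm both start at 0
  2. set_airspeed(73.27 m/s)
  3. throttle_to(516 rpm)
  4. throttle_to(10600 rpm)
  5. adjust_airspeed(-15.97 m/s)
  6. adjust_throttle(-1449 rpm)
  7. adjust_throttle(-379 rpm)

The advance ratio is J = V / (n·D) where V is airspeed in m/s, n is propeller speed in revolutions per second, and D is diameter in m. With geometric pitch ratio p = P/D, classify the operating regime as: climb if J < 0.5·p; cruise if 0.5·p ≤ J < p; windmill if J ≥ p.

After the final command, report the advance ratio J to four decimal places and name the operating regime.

J = 0.1782, regime = climb

set_propeller: D = 2.199 m, P = 2.808 m (p = P/D = 1.276944); state ← (V=0, rpm=0)
set_airspeed(73.27): V ← 73.27 m/s
throttle_to(516): rpm ← 516
throttle_to(10600): rpm ← 10600
adjust_airspeed(-15.97): V ← 73.27 -15.97 = 57.3 m/s
adjust_throttle(-1449): rpm ← 10600 -1449 = 9151
adjust_throttle(-379): rpm ← 9151 -379 = 8772
final state: V = 57.3 m/s, rpm = 8772 → n = rpm/60 = 146.200000 rev/s
J = V / (n·D) = 57.3 / (146.200000 × 2.199) = 0.178230
regime bands: climb J<0.6385 | cruise [0.6385, 1.2769) | windmill J≥1.2769
J = 0.1782 → climb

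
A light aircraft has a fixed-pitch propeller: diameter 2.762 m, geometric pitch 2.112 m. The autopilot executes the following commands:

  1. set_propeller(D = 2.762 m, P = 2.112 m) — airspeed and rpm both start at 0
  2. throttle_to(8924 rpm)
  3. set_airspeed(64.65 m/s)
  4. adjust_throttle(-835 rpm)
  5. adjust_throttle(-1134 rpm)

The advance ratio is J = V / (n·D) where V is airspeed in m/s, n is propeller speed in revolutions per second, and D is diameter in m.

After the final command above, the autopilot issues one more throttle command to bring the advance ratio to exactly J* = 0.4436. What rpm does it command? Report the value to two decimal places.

set_propeller: D = 2.762 m, P = 2.112 m (p = P/D = 0.764663); state ← (V=0, rpm=0)
throttle_to(8924): rpm ← 8924
set_airspeed(64.65): V ← 64.65 m/s
adjust_throttle(-835): rpm ← 8924 -835 = 8089
adjust_throttle(-1134): rpm ← 8089 -1134 = 6955
final state: V = 64.65 m/s, rpm = 6955 → n = rpm/60 = 115.916667 rev/s
target J* = 0.4436; solve J* = V/(n·D) for n: n = V/(J*·D) = 64.65/(0.4436 × 2.762) = 52.765896 rev/s
rpm = 60·n = 3165.953763

rpm = 3165.95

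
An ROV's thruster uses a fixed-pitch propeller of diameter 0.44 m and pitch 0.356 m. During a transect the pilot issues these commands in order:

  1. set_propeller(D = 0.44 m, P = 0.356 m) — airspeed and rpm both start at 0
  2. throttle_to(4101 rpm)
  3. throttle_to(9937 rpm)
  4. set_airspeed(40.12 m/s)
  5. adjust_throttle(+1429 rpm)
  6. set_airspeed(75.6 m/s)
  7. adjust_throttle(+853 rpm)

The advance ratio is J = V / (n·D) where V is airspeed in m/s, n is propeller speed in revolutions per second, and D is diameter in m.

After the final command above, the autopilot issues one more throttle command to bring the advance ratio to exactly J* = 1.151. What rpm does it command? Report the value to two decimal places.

rpm = 8956.64

set_propeller: D = 0.44 m, P = 0.356 m (p = P/D = 0.809091); state ← (V=0, rpm=0)
throttle_to(4101): rpm ← 4101
throttle_to(9937): rpm ← 9937
set_airspeed(40.12): V ← 40.12 m/s
adjust_throttle(+1429): rpm ← 9937 +1429 = 11366
set_airspeed(75.6): V ← 75.6 m/s
adjust_throttle(+853): rpm ← 11366 +853 = 12219
final state: V = 75.6 m/s, rpm = 12219 → n = rpm/60 = 203.650000 rev/s
target J* = 1.151; solve J* = V/(n·D) for n: n = V/(J*·D) = 75.6/(1.151 × 0.44) = 149.277308 rev/s
rpm = 60·n = 8956.638496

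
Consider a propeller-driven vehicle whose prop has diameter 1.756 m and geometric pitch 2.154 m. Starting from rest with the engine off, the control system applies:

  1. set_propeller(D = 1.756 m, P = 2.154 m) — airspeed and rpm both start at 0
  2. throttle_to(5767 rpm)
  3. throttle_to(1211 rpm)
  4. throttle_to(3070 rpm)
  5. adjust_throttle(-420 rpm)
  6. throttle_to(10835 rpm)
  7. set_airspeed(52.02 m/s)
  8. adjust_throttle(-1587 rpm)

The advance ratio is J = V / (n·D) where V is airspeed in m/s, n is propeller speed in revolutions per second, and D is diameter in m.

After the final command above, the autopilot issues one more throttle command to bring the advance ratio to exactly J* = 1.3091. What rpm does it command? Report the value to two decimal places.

rpm = 1357.76

set_propeller: D = 1.756 m, P = 2.154 m (p = P/D = 1.226651); state ← (V=0, rpm=0)
throttle_to(5767): rpm ← 5767
throttle_to(1211): rpm ← 1211
throttle_to(3070): rpm ← 3070
adjust_throttle(-420): rpm ← 3070 -420 = 2650
throttle_to(10835): rpm ← 10835
set_airspeed(52.02): V ← 52.02 m/s
adjust_throttle(-1587): rpm ← 10835 -1587 = 9248
final state: V = 52.02 m/s, rpm = 9248 → n = rpm/60 = 154.133333 rev/s
target J* = 1.3091; solve J* = V/(n·D) for n: n = V/(J*·D) = 52.02/(1.3091 × 1.756) = 22.629399 rev/s
rpm = 60·n = 1357.763920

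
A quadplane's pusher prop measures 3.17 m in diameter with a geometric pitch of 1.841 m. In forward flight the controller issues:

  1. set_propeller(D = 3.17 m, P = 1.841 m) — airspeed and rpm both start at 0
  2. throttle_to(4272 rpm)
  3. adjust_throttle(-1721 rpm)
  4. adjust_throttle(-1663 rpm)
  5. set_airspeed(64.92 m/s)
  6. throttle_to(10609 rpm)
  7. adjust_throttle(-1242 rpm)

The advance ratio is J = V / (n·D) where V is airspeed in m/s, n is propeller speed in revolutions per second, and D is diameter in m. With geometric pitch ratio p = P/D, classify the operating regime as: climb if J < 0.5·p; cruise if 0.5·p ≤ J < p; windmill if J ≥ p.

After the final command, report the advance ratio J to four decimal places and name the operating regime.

J = 0.1312, regime = climb

set_propeller: D = 3.17 m, P = 1.841 m (p = P/D = 0.580757); state ← (V=0, rpm=0)
throttle_to(4272): rpm ← 4272
adjust_throttle(-1721): rpm ← 4272 -1721 = 2551
adjust_throttle(-1663): rpm ← 2551 -1663 = 888
set_airspeed(64.92): V ← 64.92 m/s
throttle_to(10609): rpm ← 10609
adjust_throttle(-1242): rpm ← 10609 -1242 = 9367
final state: V = 64.92 m/s, rpm = 9367 → n = rpm/60 = 156.116667 rev/s
J = V / (n·D) = 64.92 / (156.116667 × 3.17) = 0.131181
regime bands: climb J<0.2904 | cruise [0.2904, 0.5808) | windmill J≥0.5808
J = 0.1312 → climb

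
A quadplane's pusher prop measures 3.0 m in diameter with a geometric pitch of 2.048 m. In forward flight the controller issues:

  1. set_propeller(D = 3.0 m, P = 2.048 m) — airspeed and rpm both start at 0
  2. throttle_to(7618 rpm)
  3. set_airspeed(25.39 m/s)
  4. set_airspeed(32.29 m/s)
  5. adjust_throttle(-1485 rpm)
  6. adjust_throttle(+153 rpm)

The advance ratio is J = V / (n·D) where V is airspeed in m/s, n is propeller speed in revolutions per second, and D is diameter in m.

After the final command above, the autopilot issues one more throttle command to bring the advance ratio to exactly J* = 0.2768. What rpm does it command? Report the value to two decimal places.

set_propeller: D = 3.0 m, P = 2.048 m (p = P/D = 0.682667); state ← (V=0, rpm=0)
throttle_to(7618): rpm ← 7618
set_airspeed(25.39): V ← 25.39 m/s
set_airspeed(32.29): V ← 32.29 m/s
adjust_throttle(-1485): rpm ← 7618 -1485 = 6133
adjust_throttle(+153): rpm ← 6133 +153 = 6286
final state: V = 32.29 m/s, rpm = 6286 → n = rpm/60 = 104.766667 rev/s
target J* = 0.2768; solve J* = V/(n·D) for n: n = V/(J*·D) = 32.29/(0.2768 × 3.0) = 38.884875 rev/s
rpm = 60·n = 2333.092486

rpm = 2333.09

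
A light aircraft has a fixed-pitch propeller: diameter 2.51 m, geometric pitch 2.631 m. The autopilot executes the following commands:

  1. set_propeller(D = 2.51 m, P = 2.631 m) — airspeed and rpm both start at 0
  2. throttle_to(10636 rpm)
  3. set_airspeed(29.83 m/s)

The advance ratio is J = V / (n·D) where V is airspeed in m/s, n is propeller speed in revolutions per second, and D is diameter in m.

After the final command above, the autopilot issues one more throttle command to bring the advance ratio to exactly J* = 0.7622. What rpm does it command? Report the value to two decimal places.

set_propeller: D = 2.51 m, P = 2.631 m (p = P/D = 1.048207); state ← (V=0, rpm=0)
throttle_to(10636): rpm ← 10636
set_airspeed(29.83): V ← 29.83 m/s
final state: V = 29.83 m/s, rpm = 10636 → n = rpm/60 = 177.266667 rev/s
target J* = 0.7622; solve J* = V/(n·D) for n: n = V/(J*·D) = 29.83/(0.7622 × 2.51) = 15.592315 rev/s
rpm = 60·n = 935.538873

rpm = 935.54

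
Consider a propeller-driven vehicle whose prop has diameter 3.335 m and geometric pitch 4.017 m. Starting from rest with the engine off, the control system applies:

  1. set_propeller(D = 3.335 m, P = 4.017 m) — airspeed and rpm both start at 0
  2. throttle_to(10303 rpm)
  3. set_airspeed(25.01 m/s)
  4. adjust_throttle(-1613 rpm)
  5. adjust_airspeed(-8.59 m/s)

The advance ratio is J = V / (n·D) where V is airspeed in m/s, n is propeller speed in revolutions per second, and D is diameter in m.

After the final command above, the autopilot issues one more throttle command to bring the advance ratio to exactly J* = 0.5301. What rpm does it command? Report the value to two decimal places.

set_propeller: D = 3.335 m, P = 4.017 m (p = P/D = 1.204498); state ← (V=0, rpm=0)
throttle_to(10303): rpm ← 10303
set_airspeed(25.01): V ← 25.01 m/s
adjust_throttle(-1613): rpm ← 10303 -1613 = 8690
adjust_airspeed(-8.59): V ← 25.01 -8.59 = 16.42 m/s
final state: V = 16.42 m/s, rpm = 8690 → n = rpm/60 = 144.833333 rev/s
target J* = 0.5301; solve J* = V/(n·D) for n: n = V/(J*·D) = 16.42/(0.5301 × 3.335) = 9.287942 rev/s
rpm = 60·n = 557.276540

rpm = 557.28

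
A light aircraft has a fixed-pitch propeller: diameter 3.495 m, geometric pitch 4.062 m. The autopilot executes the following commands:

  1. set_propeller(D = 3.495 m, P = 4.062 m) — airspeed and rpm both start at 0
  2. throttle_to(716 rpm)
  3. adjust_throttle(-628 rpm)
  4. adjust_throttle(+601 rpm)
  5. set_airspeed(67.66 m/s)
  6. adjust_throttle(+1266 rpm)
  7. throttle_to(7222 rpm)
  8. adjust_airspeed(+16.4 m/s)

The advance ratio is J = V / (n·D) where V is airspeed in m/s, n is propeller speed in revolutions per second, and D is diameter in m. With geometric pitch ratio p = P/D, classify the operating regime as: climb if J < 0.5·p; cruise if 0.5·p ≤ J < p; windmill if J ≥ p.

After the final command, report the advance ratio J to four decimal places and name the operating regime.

J = 0.1998, regime = climb

set_propeller: D = 3.495 m, P = 4.062 m (p = P/D = 1.162232); state ← (V=0, rpm=0)
throttle_to(716): rpm ← 716
adjust_throttle(-628): rpm ← 716 -628 = 88
adjust_throttle(+601): rpm ← 88 +601 = 689
set_airspeed(67.66): V ← 67.66 m/s
adjust_throttle(+1266): rpm ← 689 +1266 = 1955
throttle_to(7222): rpm ← 7222
adjust_airspeed(+16.4): V ← 67.66 +16.4 = 84.06 m/s
final state: V = 84.06 m/s, rpm = 7222 → n = rpm/60 = 120.366667 rev/s
J = V / (n·D) = 84.06 / (120.366667 × 3.495) = 0.199819
regime bands: climb J<0.5811 | cruise [0.5811, 1.1622) | windmill J≥1.1622
J = 0.1998 → climb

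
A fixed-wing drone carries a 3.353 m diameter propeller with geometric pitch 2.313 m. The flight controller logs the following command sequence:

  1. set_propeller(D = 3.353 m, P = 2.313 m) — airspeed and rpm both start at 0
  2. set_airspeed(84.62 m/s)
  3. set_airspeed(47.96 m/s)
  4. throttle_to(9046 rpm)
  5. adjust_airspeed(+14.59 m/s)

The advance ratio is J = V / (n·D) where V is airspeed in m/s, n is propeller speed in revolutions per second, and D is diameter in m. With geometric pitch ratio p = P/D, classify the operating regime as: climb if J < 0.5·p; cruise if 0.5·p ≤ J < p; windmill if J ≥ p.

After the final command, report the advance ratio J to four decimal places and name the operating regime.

J = 0.1237, regime = climb

set_propeller: D = 3.353 m, P = 2.313 m (p = P/D = 0.689830); state ← (V=0, rpm=0)
set_airspeed(84.62): V ← 84.62 m/s
set_airspeed(47.96): V ← 47.96 m/s
throttle_to(9046): rpm ← 9046
adjust_airspeed(+14.59): V ← 47.96 +14.59 = 62.55 m/s
final state: V = 62.55 m/s, rpm = 9046 → n = rpm/60 = 150.766667 rev/s
J = V / (n·D) = 62.55 / (150.766667 × 3.353) = 0.123734
regime bands: climb J<0.3449 | cruise [0.3449, 0.6898) | windmill J≥0.6898
J = 0.1237 → climb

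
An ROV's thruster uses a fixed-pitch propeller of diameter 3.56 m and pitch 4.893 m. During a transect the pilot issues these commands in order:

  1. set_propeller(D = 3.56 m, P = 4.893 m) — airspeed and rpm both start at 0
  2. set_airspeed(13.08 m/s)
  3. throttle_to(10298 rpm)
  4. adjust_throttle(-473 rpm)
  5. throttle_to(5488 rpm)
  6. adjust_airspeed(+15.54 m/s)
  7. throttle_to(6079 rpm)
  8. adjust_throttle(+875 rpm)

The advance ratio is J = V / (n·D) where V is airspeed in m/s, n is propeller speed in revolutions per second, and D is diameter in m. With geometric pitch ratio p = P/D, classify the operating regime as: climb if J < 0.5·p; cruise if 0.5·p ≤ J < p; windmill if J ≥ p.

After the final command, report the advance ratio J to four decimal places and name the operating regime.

set_propeller: D = 3.56 m, P = 4.893 m (p = P/D = 1.374438); state ← (V=0, rpm=0)
set_airspeed(13.08): V ← 13.08 m/s
throttle_to(10298): rpm ← 10298
adjust_throttle(-473): rpm ← 10298 -473 = 9825
throttle_to(5488): rpm ← 5488
adjust_airspeed(+15.54): V ← 13.08 +15.54 = 28.62 m/s
throttle_to(6079): rpm ← 6079
adjust_throttle(+875): rpm ← 6079 +875 = 6954
final state: V = 28.62 m/s, rpm = 6954 → n = rpm/60 = 115.900000 rev/s
J = V / (n·D) = 28.62 / (115.900000 × 3.56) = 0.069364
regime bands: climb J<0.6872 | cruise [0.6872, 1.3744) | windmill J≥1.3744
J = 0.0694 → climb

J = 0.0694, regime = climb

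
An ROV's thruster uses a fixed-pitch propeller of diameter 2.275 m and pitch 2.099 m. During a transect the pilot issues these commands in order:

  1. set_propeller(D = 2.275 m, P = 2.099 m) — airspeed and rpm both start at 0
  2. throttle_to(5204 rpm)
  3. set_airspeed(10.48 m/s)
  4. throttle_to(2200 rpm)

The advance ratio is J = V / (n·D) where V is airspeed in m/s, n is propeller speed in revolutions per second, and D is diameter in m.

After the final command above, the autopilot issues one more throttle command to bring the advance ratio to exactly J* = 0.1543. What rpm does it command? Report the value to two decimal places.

set_propeller: D = 2.275 m, P = 2.099 m (p = P/D = 0.922637); state ← (V=0, rpm=0)
throttle_to(5204): rpm ← 5204
set_airspeed(10.48): V ← 10.48 m/s
throttle_to(2200): rpm ← 2200
final state: V = 10.48 m/s, rpm = 2200 → n = rpm/60 = 36.666667 rev/s
target J* = 0.1543; solve J* = V/(n·D) for n: n = V/(J*·D) = 10.48/(0.1543 × 2.275) = 29.854786 rev/s
rpm = 60·n = 1791.287132

rpm = 1791.29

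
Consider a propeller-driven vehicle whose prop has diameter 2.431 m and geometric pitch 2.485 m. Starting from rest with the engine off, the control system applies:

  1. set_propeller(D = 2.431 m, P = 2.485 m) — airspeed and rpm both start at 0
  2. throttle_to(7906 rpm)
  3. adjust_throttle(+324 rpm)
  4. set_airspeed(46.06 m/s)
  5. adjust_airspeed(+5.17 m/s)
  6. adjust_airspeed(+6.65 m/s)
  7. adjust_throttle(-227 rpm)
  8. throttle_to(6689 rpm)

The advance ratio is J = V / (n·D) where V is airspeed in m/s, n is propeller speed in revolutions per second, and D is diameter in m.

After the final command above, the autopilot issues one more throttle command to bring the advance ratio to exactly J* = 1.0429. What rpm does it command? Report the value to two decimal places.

rpm = 1369.78

set_propeller: D = 2.431 m, P = 2.485 m (p = P/D = 1.022213); state ← (V=0, rpm=0)
throttle_to(7906): rpm ← 7906
adjust_throttle(+324): rpm ← 7906 +324 = 8230
set_airspeed(46.06): V ← 46.06 m/s
adjust_airspeed(+5.17): V ← 46.06 +5.17 = 51.23 m/s
adjust_airspeed(+6.65): V ← 51.23 +6.65 = 57.88 m/s
adjust_throttle(-227): rpm ← 8230 -227 = 8003
throttle_to(6689): rpm ← 6689
final state: V = 57.88 m/s, rpm = 6689 → n = rpm/60 = 111.483333 rev/s
target J* = 1.0429; solve J* = V/(n·D) for n: n = V/(J*·D) = 57.88/(1.0429 × 2.431) = 22.829736 rev/s
rpm = 60·n = 1369.784181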